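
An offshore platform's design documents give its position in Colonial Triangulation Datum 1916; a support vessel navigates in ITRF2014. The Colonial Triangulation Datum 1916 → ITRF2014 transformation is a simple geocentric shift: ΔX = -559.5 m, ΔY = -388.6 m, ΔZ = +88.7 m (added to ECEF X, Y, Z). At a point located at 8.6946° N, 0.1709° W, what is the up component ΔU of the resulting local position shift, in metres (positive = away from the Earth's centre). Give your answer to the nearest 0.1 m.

At φ = 8.6946°, λ = -0.1709°: sin φ = 0.151168, cos φ = 0.988508, sin λ = -0.002983, cos λ = 0.999996.
ΔU = cos φ cos λ·ΔX + cos φ sin λ·ΔY + sin φ·ΔZ = (0.988508)(0.999996)(-559.5) + (0.988508)(-0.002983)(-388.6) + (0.151168)(88.7) = -538.51 m.

ΔU = -538.5 m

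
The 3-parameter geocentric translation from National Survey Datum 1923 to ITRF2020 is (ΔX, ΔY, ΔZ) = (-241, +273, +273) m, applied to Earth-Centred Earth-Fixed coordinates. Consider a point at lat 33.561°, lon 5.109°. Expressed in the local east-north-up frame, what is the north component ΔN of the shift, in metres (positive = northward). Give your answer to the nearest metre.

ΔN = 347 m

At φ = 33.561°, λ = 5.109°: sin φ = 0.552824, cos φ = 0.833298, sin λ = 0.089051, cos λ = 0.996027.
ΔN = −sin φ cos λ·ΔX − sin φ sin λ·ΔY + cos φ·ΔZ = −(0.552824)(0.996027)(-241) − (0.552824)(0.089051)(273) + (0.833298)(273) = 346.75 m.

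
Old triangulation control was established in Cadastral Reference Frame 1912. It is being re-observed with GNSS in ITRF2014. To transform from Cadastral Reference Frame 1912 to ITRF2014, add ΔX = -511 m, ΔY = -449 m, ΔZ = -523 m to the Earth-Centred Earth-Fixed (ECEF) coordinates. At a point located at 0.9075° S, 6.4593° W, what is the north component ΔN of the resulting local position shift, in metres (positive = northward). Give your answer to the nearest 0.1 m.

ΔN = -530.2 m

The local north axis is (−sin φ cos λ, −sin φ sin λ, cos φ), giving ΔN = -8.042 + 0.800 − 522.934 = -530.18 m.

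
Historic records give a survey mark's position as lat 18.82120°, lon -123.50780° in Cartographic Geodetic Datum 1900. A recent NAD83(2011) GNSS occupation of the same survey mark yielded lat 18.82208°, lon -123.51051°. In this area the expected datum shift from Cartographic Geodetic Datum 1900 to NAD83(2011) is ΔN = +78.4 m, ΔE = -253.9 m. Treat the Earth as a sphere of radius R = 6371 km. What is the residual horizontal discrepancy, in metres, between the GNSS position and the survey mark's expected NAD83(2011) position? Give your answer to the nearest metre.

37 m

Observed coordinate differences: Δφ = +0.00088°, Δλ = -0.00271°.
Converting to metres (1° lat = 111195 m, cos φ = 0.946530): observed ΔN = 97.9 m, observed ΔE = -285.2 m.
Subtracting the expected shift leaves a residual of 97.9 − (78.4) = 19.5 m north and -285.2 − (-253.9) = -31.3 m east.
Residual distance = √(19.5² + (-31.3)²) = 36.9 m.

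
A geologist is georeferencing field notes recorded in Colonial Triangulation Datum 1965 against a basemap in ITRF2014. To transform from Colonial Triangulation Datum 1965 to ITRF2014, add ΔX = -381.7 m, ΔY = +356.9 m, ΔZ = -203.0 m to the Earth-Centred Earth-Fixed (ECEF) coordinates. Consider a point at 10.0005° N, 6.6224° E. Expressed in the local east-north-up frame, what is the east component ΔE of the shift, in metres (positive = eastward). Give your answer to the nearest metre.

ΔE = 399 m

At φ = 10.0005°, λ = 6.6224°: sin φ = 0.173657, cos φ = 0.984806, sin λ = 0.115326, cos λ = 0.993328.
ΔE = −sin λ·ΔX + cos λ·ΔY = −(0.115326)·(-381.7) + (0.993328)·(356.9) = 398.54 m.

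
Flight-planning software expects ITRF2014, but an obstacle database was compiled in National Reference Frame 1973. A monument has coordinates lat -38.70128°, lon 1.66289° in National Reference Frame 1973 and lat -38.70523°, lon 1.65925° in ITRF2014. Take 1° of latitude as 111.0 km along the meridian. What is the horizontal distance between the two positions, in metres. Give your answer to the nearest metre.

Δφ = -38.70523° − -38.70128° = -0.00395°; Δλ = 1.65925° − 1.66289° = -0.00364°.
ΔN = Δφ × 111000 = -438.5 m; ΔE = Δλ × 111000 × cos(-38.70128°) = -0.00364 × 111000 × 0.780416 = -315.3 m.
Distance = √(ΔE² + ΔN²) = √((-315.3)² + (-438.5)²) = 540.1 m.

540 m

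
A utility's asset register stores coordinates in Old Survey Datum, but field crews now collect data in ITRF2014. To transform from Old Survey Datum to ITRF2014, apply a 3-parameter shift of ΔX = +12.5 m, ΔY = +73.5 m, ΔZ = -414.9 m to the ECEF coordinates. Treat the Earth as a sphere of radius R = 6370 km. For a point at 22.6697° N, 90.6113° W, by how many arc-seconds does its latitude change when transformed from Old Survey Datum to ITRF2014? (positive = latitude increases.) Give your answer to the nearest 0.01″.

Δφ = -11.48″

sin φ = 0.385418, cos φ = 0.922742, sin λ = -0.999943, cos λ = -0.010669.
North component: ΔN = −sin φ cos λ·ΔX − sin φ sin λ·ΔY + cos φ·ΔZ = −(0.385418)(-0.010669)(12.5) − (0.385418)(-0.999943)(73.5) + (0.922742)(-414.9) = -354.47 m.
1° of latitude spans πR/180 = 111177 m, so Δφ = -354.47 / 111177 × 3600 = -11.478″.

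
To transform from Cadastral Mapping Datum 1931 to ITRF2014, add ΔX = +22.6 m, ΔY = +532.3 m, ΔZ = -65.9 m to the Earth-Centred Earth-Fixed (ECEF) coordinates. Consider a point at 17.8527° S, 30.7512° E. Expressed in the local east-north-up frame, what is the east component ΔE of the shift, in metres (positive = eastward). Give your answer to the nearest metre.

The local east axis at (φ, λ) is (−sin λ, cos λ, 0), so ΔE = −sin(30.7512°)·22.6 + cos(30.7512°)·532.3 = 445.90 m.

ΔE = 446 m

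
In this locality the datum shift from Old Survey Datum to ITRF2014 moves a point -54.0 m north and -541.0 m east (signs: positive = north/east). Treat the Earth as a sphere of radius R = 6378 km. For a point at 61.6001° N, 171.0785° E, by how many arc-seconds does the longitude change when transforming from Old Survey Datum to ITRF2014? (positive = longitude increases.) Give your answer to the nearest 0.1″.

At latitude 61.6001°, cos φ = 0.475623.
One radian of longitude at latitude φ spans R cos φ, so Δλ = ΔE / (R cos φ) = -541.0 / (6378000 × 0.475623) = -1.7834e-04 rad = -36.785″.

Δλ = -36.8″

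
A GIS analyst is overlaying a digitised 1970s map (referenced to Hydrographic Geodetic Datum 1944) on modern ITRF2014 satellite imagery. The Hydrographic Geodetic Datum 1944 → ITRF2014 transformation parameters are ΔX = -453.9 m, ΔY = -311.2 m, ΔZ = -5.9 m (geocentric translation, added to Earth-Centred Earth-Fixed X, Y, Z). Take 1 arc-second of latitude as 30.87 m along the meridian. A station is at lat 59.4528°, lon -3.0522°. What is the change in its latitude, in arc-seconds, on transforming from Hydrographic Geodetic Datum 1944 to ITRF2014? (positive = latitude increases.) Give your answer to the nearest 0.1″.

sin φ = 0.861211, cos φ = 0.508248, sin λ = -0.053246, cos λ = 0.998581.
North component: ΔN = −sin φ cos λ·ΔX − sin φ sin λ·ΔY + cos φ·ΔZ = −(0.861211)(0.998581)(-453.9) − (0.861211)(-0.053246)(-311.2) + (0.508248)(-5.9) = 373.08 m.
1° of latitude spans 3600 × 30.87 = 111132 m, so Δφ = 373.08 / 111132 × 3600 = 12.086″.

Δφ = 12.1″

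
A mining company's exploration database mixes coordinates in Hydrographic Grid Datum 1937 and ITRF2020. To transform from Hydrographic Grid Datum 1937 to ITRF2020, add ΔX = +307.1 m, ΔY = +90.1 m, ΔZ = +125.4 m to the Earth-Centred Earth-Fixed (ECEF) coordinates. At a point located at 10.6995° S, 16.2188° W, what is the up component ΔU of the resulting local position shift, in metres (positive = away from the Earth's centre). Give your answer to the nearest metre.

The local up (radial) axis is (cos φ cos λ, cos φ sin λ, sin φ), giving ΔU = 289.751 − 24.728 − 23.282 = 241.74 m.

ΔU = 242 m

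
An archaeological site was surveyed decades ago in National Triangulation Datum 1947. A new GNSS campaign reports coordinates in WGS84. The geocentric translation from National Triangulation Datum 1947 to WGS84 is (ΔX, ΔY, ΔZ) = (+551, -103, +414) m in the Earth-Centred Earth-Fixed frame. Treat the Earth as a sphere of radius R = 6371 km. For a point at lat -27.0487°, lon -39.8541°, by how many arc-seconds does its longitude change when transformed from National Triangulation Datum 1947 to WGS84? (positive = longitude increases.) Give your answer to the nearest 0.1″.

sin φ = -0.454748, cos φ = 0.890620, sin λ = -0.640835, cos λ = 0.767679.
East component: ΔE = −sin λ·ΔX + cos λ·ΔY = −(-0.640835)(551) + (0.767679)(-103) = 274.03 m.
1° of latitude spans πR/180 = 111195 m; at latitude φ, 1° of longitude spans that × cos φ = 99032.5 m, so Δλ = 274.03 / 99032.5 × 3600 = 9.961″.

Δλ = 10.0″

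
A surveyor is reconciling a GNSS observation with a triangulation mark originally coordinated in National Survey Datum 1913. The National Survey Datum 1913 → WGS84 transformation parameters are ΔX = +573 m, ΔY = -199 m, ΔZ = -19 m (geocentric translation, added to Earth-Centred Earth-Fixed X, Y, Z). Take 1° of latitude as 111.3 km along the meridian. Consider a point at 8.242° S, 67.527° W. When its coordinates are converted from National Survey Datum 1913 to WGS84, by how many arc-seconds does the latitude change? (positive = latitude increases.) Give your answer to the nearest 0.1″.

Δφ = 1.3″

sin φ = -0.143354, cos φ = 0.989671, sin λ = -0.924060, cos λ = 0.382248.
North component: ΔN = −sin φ cos λ·ΔX − sin φ sin λ·ΔY + cos φ·ΔZ = −(-0.143354)(0.382248)(573) − (-0.143354)(-0.924060)(-199) + (0.989671)(-19) = 38.96 m.
1° of latitude spans 111300 m, so Δφ = 38.96 / 111300 × 3600 = 1.260″.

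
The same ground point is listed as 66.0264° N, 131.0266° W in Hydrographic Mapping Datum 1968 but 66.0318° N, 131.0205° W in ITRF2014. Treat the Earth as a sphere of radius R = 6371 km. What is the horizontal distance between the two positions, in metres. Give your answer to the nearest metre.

Δφ = 66.0318° − 66.0264° = +0.0054°; Δλ = -131.0205° − -131.0266° = +0.0061°.
1° along a meridian = πR/180 = 111195 m.
ΔN = Δφ × 111195 = 600.5 m; ΔE = Δλ × 111195 × cos(66.0264°) = +0.0061 × 111195 × 0.406316 = 275.6 m.
Distance = √(ΔE² + ΔN²) = √(275.6² + 600.5²) = 660.7 m.

661 m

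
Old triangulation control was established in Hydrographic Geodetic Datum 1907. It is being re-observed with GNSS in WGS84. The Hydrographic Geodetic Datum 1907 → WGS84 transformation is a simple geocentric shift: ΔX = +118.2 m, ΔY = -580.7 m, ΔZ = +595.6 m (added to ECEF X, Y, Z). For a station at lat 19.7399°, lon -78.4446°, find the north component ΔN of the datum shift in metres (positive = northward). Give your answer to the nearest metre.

The local north axis is (−sin φ cos λ, −sin φ sin λ, cos φ), giving ΔN = -7.997 − 192.157 + 560.600 = 360.45 m.

ΔN = 360 m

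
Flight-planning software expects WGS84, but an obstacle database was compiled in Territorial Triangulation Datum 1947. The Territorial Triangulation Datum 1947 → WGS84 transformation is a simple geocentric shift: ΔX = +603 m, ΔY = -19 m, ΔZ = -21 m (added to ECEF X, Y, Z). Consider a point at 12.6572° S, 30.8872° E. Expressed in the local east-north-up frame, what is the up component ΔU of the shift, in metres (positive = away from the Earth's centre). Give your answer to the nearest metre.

ΔU = 500 m

At φ = -12.6572°, λ = 30.8872°: sin φ = -0.219117, cos φ = 0.975698, sin λ = 0.513350, cos λ = 0.858180.
ΔU = cos φ cos λ·ΔX + cos φ sin λ·ΔY + sin φ·ΔZ = (0.975698)(0.858180)(603) + (0.975698)(0.513350)(-19) + (-0.219117)(-21) = 499.99 m.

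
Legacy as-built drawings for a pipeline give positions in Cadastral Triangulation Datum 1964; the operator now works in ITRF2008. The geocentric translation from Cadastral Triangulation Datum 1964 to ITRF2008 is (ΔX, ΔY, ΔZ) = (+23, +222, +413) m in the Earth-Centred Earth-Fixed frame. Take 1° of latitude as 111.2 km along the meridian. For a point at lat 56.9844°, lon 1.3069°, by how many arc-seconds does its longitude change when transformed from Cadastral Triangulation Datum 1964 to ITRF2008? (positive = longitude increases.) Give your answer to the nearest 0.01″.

Δλ = 13.16″

sin φ = 0.838522, cos φ = 0.544867, sin λ = 0.022808, cos λ = 0.999740.
East component: ΔE = −sin λ·ΔX + cos λ·ΔY = −(0.022808)(23) + (0.999740)(222) = 221.42 m.
1° of latitude spans 111200 m; at latitude φ, 1° of longitude spans that × cos φ = 60589.3 m, so Δλ = 221.42 / 60589.3 × 3600 = 13.156″.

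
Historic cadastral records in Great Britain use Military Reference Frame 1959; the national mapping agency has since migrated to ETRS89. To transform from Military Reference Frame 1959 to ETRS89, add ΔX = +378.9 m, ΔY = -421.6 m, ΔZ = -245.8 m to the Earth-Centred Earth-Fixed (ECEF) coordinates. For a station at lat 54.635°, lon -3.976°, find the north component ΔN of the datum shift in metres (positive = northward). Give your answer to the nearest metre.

ΔN = -474 m

At φ = 54.635°, λ = -3.976°: sin φ = 0.815482, cos φ = 0.578783, sin λ = -0.069339, cos λ = 0.997593.
ΔN = −sin φ cos λ·ΔX − sin φ sin λ·ΔY + cos φ·ΔZ = −(0.815482)(0.997593)(378.9) − (0.815482)(-0.069339)(-421.6) + (0.578783)(-245.8) = -474.35 m.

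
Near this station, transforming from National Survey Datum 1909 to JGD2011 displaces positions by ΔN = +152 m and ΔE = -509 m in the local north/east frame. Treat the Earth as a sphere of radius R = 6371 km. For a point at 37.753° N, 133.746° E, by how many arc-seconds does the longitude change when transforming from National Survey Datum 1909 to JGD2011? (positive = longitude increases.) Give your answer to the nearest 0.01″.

Δλ = -20.84″

At latitude 37.753°, cos φ = 0.790658.
One radian of longitude at latitude φ spans R cos φ, so Δλ = ΔE / (R cos φ) = -509.0 / (6371000 × 0.790658) = -1.0105e-04 rad = -20.842″.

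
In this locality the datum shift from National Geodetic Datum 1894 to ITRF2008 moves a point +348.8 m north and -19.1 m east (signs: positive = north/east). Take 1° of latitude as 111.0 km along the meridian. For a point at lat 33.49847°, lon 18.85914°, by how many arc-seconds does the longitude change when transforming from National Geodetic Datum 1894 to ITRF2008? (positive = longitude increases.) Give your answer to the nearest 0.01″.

At latitude 33.49847°, cos φ = 0.833901.
1° of longitude at this latitude = 111.0 × cos φ = 92.56 km, so Δλ = -19.1 / 92563.0 = -0.0002063° = -0.743″.

Δλ = -0.74″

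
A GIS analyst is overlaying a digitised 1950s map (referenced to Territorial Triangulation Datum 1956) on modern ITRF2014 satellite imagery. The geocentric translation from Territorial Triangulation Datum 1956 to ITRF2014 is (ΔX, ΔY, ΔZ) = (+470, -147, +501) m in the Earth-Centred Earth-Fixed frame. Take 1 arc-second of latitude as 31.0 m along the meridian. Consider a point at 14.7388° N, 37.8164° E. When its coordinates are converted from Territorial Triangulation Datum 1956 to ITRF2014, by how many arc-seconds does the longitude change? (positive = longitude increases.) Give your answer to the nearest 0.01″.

Δλ = -13.49″

sin φ = 0.254413, cos φ = 0.967096, sin λ = 0.613133, cos λ = 0.789980.
East component: ΔE = −sin λ·ΔX + cos λ·ΔY = −(0.613133)(470) + (0.789980)(-147) = -404.30 m.
1° of latitude spans 3600 × 31.00 = 111600 m; at latitude φ, 1° of longitude spans that × cos φ = 107927.9 m, so Δλ = -404.30 / 107927.9 × 3600 = -13.486″.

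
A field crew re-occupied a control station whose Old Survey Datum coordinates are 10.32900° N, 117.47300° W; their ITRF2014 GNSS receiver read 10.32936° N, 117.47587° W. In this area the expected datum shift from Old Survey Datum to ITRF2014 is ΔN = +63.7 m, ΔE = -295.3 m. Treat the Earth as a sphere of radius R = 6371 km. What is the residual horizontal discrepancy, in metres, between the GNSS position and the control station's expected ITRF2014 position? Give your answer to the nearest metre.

30 m

Observed coordinate differences: Δφ = +0.00036°, Δλ = -0.00287°.
Converting to metres (1° lat = 111195 m, cos φ = 0.983794): observed ΔN = 40.0 m, observed ΔE = -314.0 m.
Subtracting the expected shift leaves a residual of 40.0 − (63.7) = -23.7 m north and -314.0 − (-295.3) = -18.7 m east.
Residual distance = √((-23.7)² + (-18.7)²) = 30.1 m.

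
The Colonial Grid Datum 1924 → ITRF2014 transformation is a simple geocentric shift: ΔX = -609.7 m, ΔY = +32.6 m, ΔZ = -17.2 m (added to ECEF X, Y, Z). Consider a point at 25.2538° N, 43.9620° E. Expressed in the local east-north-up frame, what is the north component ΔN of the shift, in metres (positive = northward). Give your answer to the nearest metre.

ΔN = 162 m

At φ = 25.2538°, λ = 43.9620°: sin φ = 0.426629, cos φ = 0.904427, sin λ = 0.694181, cos λ = 0.719800.
ΔN = −sin φ cos λ·ΔX − sin φ sin λ·ΔY + cos φ·ΔZ = −(0.426629)(0.719800)(-609.7) − (0.426629)(0.694181)(32.6) + (0.904427)(-17.2) = 162.02 m.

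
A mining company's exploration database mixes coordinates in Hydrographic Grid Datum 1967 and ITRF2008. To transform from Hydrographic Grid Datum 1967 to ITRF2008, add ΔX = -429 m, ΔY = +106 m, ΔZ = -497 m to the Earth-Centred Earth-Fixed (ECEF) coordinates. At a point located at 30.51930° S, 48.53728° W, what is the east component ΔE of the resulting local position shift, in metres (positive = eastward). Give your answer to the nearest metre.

ΔE = -251 m

The local east axis at (φ, λ) is (−sin λ, cos λ, 0), so ΔE = −sin(-48.53728°)·(-429) + cos(-48.53728°)·106 = -251.30 m.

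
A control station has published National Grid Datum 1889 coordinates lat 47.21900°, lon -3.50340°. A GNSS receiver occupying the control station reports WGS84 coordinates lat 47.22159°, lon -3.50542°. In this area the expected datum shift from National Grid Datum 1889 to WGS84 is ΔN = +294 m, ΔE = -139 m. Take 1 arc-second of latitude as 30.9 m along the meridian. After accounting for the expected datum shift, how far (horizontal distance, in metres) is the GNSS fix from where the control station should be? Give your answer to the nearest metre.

15 m

Observed coordinate differences: Δφ = +0.00259°, Δλ = -0.00202°.
Converting to metres (1° lat = 111240 m, cos φ = 0.679198): observed ΔN = 288.1 m, observed ΔE = -152.6 m.
Subtracting the expected shift leaves a residual of 288.1 − (294) = -5.9 m north and -152.6 − (-139) = -13.6 m east.
Residual distance = √((-5.9)² + (-13.6)²) = 14.8 m.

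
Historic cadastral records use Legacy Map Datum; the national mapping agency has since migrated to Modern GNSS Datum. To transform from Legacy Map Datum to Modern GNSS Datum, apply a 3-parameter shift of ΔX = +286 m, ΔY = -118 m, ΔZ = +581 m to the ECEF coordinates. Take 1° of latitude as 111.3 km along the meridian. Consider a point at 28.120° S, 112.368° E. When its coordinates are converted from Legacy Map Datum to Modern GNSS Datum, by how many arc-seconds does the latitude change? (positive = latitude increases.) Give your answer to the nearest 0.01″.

Δφ = 13.25″

sin φ = -0.471320, cos φ = 0.881962, sin λ = 0.924759, cos λ = -0.380554.
North component: ΔN = −sin φ cos λ·ΔX − sin φ sin λ·ΔY + cos φ·ΔZ = −(-0.471320)(-0.380554)(286) − (-0.471320)(0.924759)(-118) + (0.881962)(581) = 409.69 m.
1° of latitude spans 111300 m, so Δφ = 409.69 / 111300 × 3600 = 13.251″.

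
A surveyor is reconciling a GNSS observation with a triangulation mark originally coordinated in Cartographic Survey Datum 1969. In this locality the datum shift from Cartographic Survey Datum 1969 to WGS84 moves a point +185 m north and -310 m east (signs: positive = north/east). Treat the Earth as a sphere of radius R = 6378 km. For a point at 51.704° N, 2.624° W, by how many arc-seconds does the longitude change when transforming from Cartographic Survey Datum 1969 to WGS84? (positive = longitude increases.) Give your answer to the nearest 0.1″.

At latitude 51.704°, cos φ = 0.619724.
One radian of longitude at latitude φ spans R cos φ, so Δλ = ΔE / (R cos φ) = -310.0 / (6378000 × 0.619724) = -7.8429e-05 rad = -16.177″.

Δλ = -16.2″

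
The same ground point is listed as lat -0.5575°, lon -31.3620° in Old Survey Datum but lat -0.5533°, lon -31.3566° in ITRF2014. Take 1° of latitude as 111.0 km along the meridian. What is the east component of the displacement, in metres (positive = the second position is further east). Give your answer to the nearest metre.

Δφ = -0.5533° − -0.5575° = +0.0042°; Δλ = -31.3566° − -31.3620° = +0.0054°.
ΔN = Δφ × 111000 = 466.2 m; ΔE = Δλ × 111000 × cos(-0.5575°) = +0.0054 × 111000 × 0.999953 = 599.4 m.

ΔE = 599 m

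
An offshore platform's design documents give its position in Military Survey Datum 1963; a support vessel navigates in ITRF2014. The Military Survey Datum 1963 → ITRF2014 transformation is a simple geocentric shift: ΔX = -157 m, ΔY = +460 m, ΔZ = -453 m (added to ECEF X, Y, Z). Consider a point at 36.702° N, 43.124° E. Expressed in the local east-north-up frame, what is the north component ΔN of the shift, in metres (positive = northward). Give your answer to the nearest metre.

The local north axis is (−sin φ cos λ, −sin φ sin λ, cos φ), giving ΔN = 68.485 − 187.930 − 363.195 = -482.64 m.

ΔN = -483 m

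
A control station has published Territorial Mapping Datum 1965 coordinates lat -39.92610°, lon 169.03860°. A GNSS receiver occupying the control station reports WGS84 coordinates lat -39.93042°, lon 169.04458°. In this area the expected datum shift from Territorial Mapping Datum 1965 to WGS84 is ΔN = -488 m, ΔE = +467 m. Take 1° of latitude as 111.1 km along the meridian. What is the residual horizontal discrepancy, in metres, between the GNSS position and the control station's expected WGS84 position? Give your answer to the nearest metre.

Observed coordinate differences: Δφ = -0.00432°, Δλ = +0.00598°.
Converting to metres (1° lat = 111100 m, cos φ = 0.766873): observed ΔN = -480.0 m, observed ΔE = 509.5 m.
Subtracting the expected shift leaves a residual of -480.0 − (-488) = 8.0 m north and 509.5 − (467) = 42.5 m east.
Residual distance = √(8.0² + 42.5²) = 43.2 m.

43 m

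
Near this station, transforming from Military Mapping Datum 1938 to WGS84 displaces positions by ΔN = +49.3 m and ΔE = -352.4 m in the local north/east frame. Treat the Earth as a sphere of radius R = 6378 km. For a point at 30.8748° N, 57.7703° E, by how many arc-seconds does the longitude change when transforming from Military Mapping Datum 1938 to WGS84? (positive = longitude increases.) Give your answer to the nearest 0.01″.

At latitude 30.8748°, cos φ = 0.858291.
One radian of longitude at latitude φ spans R cos φ, so Δλ = ΔE / (R cos φ) = -352.4 / (6378000 × 0.858291) = -6.4375e-05 rad = -13.278″.

Δλ = -13.28″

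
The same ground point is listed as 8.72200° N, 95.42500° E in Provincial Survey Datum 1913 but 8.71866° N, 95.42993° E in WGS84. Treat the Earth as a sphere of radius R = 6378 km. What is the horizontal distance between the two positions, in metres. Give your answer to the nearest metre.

658 m

Δφ = 8.71866° − 8.72200° = -0.00334°; Δλ = 95.42993° − 95.42500° = +0.00493°.
1° along a meridian = πR/180 = 111317 m.
ΔN = Δφ × 111317 = -371.8 m; ΔE = Δλ × 111317 × cos(8.72200°) = +0.00493 × 111317 × 0.988436 = 542.4 m.
Distance = √(ΔE² + ΔN²) = √(542.4² + (-371.8)²) = 657.6 m.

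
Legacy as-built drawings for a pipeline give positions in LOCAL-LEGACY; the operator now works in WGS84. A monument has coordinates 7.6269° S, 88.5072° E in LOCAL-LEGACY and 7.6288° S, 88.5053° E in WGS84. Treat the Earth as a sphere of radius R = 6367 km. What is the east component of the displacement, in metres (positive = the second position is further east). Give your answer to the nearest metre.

Δφ = -7.6288° − -7.6269° = -0.0019°; Δλ = 88.5053° − 88.5072° = -0.0019°.
1° along a meridian = πR/180 = 111125 m.
ΔN = Δφ × 111125 = -211.1 m; ΔE = Δλ × 111125 × cos(-7.6269°) = -0.0019 × 111125 × 0.991153 = -209.3 m.

ΔE = -209 m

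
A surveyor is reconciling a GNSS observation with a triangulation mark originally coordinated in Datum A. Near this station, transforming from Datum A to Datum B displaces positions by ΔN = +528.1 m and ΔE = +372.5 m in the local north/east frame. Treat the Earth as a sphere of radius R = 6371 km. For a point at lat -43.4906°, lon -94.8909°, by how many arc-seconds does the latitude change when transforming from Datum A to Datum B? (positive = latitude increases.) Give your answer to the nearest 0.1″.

On a sphere of radius R, 1 rad of latitude = R, so Δφ = ΔN / R = 528.1 / 6371000 = 8.2891e-05 rad = 17.098″.

Δφ = 17.1″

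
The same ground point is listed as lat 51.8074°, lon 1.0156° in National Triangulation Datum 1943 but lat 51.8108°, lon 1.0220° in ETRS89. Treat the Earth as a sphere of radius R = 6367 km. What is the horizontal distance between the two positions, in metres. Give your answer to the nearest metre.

580 m

Δφ = 51.8108° − 51.8074° = +0.0034°; Δλ = 1.0220° − 1.0156° = +0.0064°.
1° along a meridian = πR/180 = 111125 m.
ΔN = Δφ × 111125 = 377.8 m; ΔE = Δλ × 111125 × cos(51.8074°) = +0.0064 × 111125 × 0.618307 = 439.7 m.
Distance = √(ΔE² + ΔN²) = √(439.7² + 377.8²) = 579.8 m.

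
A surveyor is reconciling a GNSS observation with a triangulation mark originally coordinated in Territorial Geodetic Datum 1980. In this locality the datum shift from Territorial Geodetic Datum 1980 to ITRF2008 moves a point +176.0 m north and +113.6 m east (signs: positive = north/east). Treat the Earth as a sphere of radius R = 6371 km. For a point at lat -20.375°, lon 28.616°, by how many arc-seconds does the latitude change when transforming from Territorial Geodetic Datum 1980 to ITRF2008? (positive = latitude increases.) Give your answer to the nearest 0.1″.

Δφ = 5.7″

On a sphere of radius R, 1 rad of latitude = R, so Δφ = ΔN / R = 176.0 / 6371000 = 2.7625e-05 rad = 5.698″.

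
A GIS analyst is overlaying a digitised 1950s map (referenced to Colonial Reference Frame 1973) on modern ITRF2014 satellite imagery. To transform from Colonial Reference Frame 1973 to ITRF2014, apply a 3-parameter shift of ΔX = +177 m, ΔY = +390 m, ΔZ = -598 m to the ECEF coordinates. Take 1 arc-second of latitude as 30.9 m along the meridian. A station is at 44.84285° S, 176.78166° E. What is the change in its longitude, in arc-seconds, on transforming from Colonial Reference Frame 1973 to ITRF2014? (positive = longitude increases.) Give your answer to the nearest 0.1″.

Δλ = -18.2″

sin φ = -0.705165, cos φ = 0.709044, sin λ = 0.056141, cos λ = -0.998423.
East component: ΔE = −sin λ·ΔX + cos λ·ΔY = −(0.056141)(177) + (-0.998423)(390) = -399.32 m.
1° of latitude spans 3600 × 30.90 = 111240 m; at latitude φ, 1° of longitude spans that × cos φ = 78874.0 m, so Δλ = -399.32 / 78874.0 × 3600 = -18.226″.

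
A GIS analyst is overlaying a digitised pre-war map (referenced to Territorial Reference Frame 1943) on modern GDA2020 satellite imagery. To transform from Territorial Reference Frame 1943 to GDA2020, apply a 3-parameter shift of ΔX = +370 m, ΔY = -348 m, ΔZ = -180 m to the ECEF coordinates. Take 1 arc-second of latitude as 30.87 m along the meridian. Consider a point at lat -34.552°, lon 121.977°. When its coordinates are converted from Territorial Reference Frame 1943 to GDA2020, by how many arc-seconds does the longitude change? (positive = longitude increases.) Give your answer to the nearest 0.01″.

sin φ = -0.567154, cos φ = 0.823612, sin λ = 0.848261, cos λ = -0.529579.
East component: ΔE = −sin λ·ΔX + cos λ·ΔY = −(0.848261)(370) + (-0.529579)(-348) = -129.56 m.
1° of latitude spans 3600 × 30.87 = 111132 m; at latitude φ, 1° of longitude spans that × cos φ = 91529.6 m, so Δλ = -129.56 / 91529.6 × 3600 = -5.096″.

Δλ = -5.10″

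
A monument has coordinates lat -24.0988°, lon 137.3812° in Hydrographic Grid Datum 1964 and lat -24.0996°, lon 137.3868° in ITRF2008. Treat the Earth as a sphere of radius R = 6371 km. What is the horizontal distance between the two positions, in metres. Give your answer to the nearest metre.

575 m

Δφ = -24.0996° − -24.0988° = -0.0008°; Δλ = 137.3868° − 137.3812° = +0.0056°.
1° along a meridian = πR/180 = 111195 m.
ΔN = Δφ × 111195 = -89.0 m; ΔE = Δλ × 111195 × cos(-24.0988°) = +0.0056 × 111195 × 0.912843 = 568.4 m.
Distance = √(ΔE² + ΔN²) = √(568.4² + (-89.0)²) = 575.3 m.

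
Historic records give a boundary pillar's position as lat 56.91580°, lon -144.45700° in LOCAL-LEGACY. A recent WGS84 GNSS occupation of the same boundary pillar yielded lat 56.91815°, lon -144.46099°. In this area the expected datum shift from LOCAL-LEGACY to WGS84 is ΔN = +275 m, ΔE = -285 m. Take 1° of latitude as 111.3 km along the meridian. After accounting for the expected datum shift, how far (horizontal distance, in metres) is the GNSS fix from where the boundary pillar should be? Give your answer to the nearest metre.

45 m

Observed coordinate differences: Δφ = +0.00235°, Δλ = -0.00399°.
Converting to metres (1° lat = 111300 m, cos φ = 0.545871): observed ΔN = 261.6 m, observed ΔE = -242.4 m.
Subtracting the expected shift leaves a residual of 261.6 − (275) = -13.4 m north and -242.4 − (-285) = 42.6 m east.
Residual distance = √((-13.4)² + 42.6²) = 44.7 m.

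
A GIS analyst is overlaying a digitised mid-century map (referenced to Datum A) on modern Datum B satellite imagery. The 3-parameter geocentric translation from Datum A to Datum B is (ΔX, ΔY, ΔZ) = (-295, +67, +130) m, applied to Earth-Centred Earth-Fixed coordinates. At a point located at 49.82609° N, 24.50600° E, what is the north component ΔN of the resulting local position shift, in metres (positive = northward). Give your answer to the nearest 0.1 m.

ΔN = 267.7 m

At φ = 49.82609°, λ = 24.50600°: sin φ = 0.764090, cos φ = 0.645110, sin λ = 0.414789, cos λ = 0.909918.
ΔN = −sin φ cos λ·ΔX − sin φ sin λ·ΔY + cos φ·ΔZ = −(0.764090)(0.909918)(-295) − (0.764090)(0.414789)(67) + (0.645110)(130) = 267.73 m.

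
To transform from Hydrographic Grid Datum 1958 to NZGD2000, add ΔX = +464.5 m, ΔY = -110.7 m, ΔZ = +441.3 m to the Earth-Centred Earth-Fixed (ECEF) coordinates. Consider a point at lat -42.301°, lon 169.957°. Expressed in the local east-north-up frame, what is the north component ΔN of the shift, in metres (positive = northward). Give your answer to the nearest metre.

ΔN = 6 m

At φ = -42.301°, λ = 169.957°: sin φ = -0.673025, cos φ = 0.739619, sin λ = 0.174387, cos λ = -0.984677.
ΔN = −sin φ cos λ·ΔX − sin φ sin λ·ΔY + cos φ·ΔZ = −(-0.673025)(-0.984677)(464.5) − (-0.673025)(0.174387)(-110.7) + (0.739619)(441.3) = 5.57 m.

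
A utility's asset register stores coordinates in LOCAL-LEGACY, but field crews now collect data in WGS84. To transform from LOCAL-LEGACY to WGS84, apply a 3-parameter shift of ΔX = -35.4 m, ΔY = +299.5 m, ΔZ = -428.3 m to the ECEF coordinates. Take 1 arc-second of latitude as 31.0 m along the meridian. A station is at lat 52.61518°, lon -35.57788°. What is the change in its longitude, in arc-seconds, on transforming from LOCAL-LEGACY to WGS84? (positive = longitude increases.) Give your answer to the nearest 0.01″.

sin φ = 0.794576, cos φ = 0.607165, sin λ = -0.581809, cos λ = 0.813325.
East component: ΔE = −sin λ·ΔX + cos λ·ΔY = −(-0.581809)(-35.4) + (0.813325)(299.5) = 222.99 m.
1° of latitude spans 3600 × 31.00 = 111600 m; at latitude φ, 1° of longitude spans that × cos φ = 67759.7 m, so Δλ = 222.99 / 67759.7 × 3600 = 11.847″.

Δλ = 11.85″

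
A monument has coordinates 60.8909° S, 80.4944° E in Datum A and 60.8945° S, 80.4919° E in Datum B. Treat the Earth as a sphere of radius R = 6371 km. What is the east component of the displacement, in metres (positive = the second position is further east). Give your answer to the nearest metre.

Δφ = -60.8945° − -60.8909° = -0.0036°; Δλ = 80.4919° − 80.4944° = -0.0025°.
1° along a meridian = πR/180 = 111195 m.
ΔN = Δφ × 111195 = -400.3 m; ΔE = Δλ × 111195 × cos(-60.8909°) = -0.0025 × 111195 × 0.486474 = -135.2 m.

ΔE = -135 m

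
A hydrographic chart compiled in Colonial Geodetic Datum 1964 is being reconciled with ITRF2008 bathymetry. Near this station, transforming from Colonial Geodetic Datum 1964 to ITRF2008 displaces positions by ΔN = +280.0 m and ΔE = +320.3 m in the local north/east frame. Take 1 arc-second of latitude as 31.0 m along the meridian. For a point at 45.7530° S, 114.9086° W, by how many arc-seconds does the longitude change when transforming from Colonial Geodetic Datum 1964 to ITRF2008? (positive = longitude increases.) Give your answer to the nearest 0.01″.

Δλ = 14.81″

At latitude -45.7530°, cos φ = 0.697753.
1″ of longitude at this latitude = 31.00 × cos φ = 21.6303 m, so Δλ = 320.3 / 21.6303 = 14.808″.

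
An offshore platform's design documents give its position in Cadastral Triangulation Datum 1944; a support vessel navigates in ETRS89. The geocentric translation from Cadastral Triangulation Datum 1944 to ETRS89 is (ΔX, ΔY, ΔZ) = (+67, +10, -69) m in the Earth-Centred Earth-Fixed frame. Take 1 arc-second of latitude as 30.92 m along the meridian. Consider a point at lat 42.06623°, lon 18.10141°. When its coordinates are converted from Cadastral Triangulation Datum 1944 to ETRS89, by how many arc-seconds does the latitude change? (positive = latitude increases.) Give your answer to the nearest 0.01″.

Δφ = -3.10″

sin φ = 0.669989, cos φ = 0.742371, sin λ = 0.310700, cos λ = 0.950508.
North component: ΔN = −sin φ cos λ·ΔX − sin φ sin λ·ΔY + cos φ·ΔZ = −(0.669989)(0.950508)(67) − (0.669989)(0.310700)(10) + (0.742371)(-69) = -95.97 m.
1° of latitude spans 3600 × 30.92 = 111312 m, so Δφ = -95.97 / 111312 × 3600 = -3.104″.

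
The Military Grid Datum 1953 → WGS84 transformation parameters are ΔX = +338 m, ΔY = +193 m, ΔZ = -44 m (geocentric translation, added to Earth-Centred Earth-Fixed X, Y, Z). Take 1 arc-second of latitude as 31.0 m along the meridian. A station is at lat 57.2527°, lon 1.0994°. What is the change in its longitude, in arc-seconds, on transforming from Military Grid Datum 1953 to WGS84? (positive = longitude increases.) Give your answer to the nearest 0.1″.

sin φ = 0.841065, cos φ = 0.540935, sin λ = 0.019187, cos λ = 0.999816.
East component: ΔE = −sin λ·ΔX + cos λ·ΔY = −(0.019187)(338) + (0.999816)(193) = 186.48 m.
1° of latitude spans 3600 × 31.00 = 111600 m; at latitude φ, 1° of longitude spans that × cos φ = 60368.3 m, so Δλ = 186.48 / 60368.3 × 3600 = 11.120″.

Δλ = 11.1″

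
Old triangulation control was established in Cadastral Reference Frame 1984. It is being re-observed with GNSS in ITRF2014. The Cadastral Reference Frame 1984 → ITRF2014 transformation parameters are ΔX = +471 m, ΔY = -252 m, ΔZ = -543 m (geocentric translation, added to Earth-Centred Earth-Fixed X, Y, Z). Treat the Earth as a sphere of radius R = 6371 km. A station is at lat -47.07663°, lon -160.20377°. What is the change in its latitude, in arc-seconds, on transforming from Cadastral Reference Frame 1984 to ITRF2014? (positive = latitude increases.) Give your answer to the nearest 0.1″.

sin φ = -0.732265, cos φ = 0.681020, sin λ = -0.338676, cos λ = -0.940903.
North component: ΔN = −sin φ cos λ·ΔX − sin φ sin λ·ΔY + cos φ·ΔZ = −(-0.732265)(-0.940903)(471) − (-0.732265)(-0.338676)(-252) + (0.681020)(-543) = -631.81 m.
1° of latitude spans πR/180 = 111195 m, so Δφ = -631.81 / 111195 × 3600 = -20.455″.

Δφ = -20.5″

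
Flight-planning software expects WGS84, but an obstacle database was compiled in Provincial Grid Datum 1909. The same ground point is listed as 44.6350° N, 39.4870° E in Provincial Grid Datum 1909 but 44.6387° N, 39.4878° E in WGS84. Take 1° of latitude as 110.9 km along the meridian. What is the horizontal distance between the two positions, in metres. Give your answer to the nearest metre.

415 m

Δφ = 44.6387° − 44.6350° = +0.0037°; Δλ = 39.4878° − 39.4870° = +0.0008°.
ΔN = Δφ × 110900 = 410.3 m; ΔE = Δλ × 110900 × cos(44.6350°) = +0.0008 × 110900 × 0.711597 = 63.1 m.
Distance = √(ΔE² + ΔN²) = √(63.1² + 410.3²) = 415.2 m.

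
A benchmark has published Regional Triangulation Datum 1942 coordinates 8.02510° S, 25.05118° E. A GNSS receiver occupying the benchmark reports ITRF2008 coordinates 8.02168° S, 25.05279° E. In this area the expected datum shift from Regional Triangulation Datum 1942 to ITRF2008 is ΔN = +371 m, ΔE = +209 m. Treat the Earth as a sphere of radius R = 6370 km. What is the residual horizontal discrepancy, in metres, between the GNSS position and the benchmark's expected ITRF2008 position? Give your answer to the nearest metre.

33 m

Observed coordinate differences: Δφ = +0.00342°, Δλ = +0.00161°.
Converting to metres (1° lat = 111177 m, cos φ = 0.990207): observed ΔN = 380.2 m, observed ΔE = 177.2 m.
Subtracting the expected shift leaves a residual of 380.2 − (371) = 9.2 m north and 177.2 − (209) = -31.8 m east.
Residual distance = √(9.2² + (-31.8)²) = 33.1 m.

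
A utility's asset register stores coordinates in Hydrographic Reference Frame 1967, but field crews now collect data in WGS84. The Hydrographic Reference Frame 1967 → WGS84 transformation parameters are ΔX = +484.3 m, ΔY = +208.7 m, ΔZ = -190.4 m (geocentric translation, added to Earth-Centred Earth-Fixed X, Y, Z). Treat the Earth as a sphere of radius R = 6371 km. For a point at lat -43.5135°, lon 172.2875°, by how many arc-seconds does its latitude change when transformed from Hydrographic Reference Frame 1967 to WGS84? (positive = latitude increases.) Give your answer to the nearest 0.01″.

Δφ = -14.54″

sin φ = -0.688525, cos φ = 0.725212, sin λ = 0.134202, cos λ = -0.990954.
North component: ΔN = −sin φ cos λ·ΔX − sin φ sin λ·ΔY + cos φ·ΔZ = −(-0.688525)(-0.990954)(484.3) − (-0.688525)(0.134202)(208.7) + (0.725212)(-190.4) = -449.23 m.
1° of latitude spans πR/180 = 111195 m, so Δφ = -449.23 / 111195 × 3600 = -14.544″.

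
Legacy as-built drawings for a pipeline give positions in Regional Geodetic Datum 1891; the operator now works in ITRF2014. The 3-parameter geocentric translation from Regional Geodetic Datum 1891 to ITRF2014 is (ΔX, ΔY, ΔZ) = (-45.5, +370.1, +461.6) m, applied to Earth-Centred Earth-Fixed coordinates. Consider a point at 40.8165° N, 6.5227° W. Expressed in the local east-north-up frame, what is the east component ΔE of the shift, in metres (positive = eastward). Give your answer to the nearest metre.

ΔE = 363 m

The local east axis at (φ, λ) is (−sin λ, cos λ, 0), so ΔE = −sin(-6.5227°)·(-45.5) + cos(-6.5227°)·370.1 = 362.54 m.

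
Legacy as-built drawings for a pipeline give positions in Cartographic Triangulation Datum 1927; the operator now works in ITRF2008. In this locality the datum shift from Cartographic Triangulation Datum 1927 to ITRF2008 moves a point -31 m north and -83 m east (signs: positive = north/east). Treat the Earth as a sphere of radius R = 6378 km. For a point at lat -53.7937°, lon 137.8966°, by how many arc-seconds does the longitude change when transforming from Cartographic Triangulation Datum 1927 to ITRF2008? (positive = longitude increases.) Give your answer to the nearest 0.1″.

At latitude -53.7937°, cos φ = 0.590694.
One radian of longitude at latitude φ spans R cos φ, so Δλ = ΔE / (R cos φ) = -83.0 / (6378000 × 0.590694) = -2.2031e-05 rad = -4.544″.

Δλ = -4.5″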